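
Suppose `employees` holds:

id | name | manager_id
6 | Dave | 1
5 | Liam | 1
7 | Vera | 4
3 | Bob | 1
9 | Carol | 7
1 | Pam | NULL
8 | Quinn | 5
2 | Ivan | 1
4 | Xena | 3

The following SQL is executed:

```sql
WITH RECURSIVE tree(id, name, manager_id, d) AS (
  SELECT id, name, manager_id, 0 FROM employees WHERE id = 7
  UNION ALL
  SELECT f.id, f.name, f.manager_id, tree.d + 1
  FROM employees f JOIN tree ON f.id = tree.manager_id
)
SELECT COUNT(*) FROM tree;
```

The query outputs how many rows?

4

Base: id=7 (Vera), manager_id=4, d 0.
Iteration 1: join on id=4 -> Xena (id 4, manager_id=3, d 1).
Iteration 2: join on id=3 -> Bob (id 3, manager_id=1, d 2).
Iteration 3: join on id=1 -> Pam (id 1, manager_id=NULL, d 3).
Iteration 4: manager_id is NULL; no match; recursion stops.
Total rows emitted: 4.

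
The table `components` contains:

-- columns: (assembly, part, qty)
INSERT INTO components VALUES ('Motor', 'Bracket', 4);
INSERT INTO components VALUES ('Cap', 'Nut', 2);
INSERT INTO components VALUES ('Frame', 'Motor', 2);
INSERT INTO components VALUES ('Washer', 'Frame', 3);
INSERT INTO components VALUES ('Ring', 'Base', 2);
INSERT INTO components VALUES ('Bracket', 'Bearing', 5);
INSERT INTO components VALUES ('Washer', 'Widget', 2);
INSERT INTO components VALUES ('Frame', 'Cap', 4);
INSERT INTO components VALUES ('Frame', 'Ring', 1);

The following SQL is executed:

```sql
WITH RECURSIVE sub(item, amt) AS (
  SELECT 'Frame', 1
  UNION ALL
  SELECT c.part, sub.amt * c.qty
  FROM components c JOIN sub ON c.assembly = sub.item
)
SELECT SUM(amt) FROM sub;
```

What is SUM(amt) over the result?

Base: (Frame, amt=1).
Iteration 1: components of {Frame} -> Cap = 1*4 = 4, Motor = 1*2 = 2, Ring = 1*1 = 1.
Iteration 2: components of {Cap,Motor,Ring} -> Base = 1*2 = 2, Bracket = 2*4 = 8, Nut = 4*2 = 8.
Iteration 3: components of {Base,Bracket,Nut} -> Bearing = 8*5 = 40.
Iteration 4: no further components; recursion stops.
SUM(amt) = 1 + 1 + 2 + 4 + 2 + 8 + 8 + 40 = 66.

66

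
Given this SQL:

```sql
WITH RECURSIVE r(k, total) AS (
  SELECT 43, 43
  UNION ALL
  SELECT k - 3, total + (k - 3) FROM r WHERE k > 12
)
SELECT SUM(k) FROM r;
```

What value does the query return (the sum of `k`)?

318

Base: k=43, total=43.
Iteration 1: 43 > 12 holds -> k = 43 - 3 = 40, total = 43 + 40 = 83.
Iteration 2: 40 > 12 holds -> k = 40 - 3 = 37, total = 83 + 37 = 120.
Iteration 3: 37 > 12 holds -> k = 37 - 3 = 34, total = 120 + 34 = 154.
Iteration 4: 34 > 12 holds -> k = 34 - 3 = 31, total = 154 + 31 = 185.
Iteration 5: 31 > 12 holds -> k = 31 - 3 = 28, total = 185 + 28 = 213.
Iteration 6: 28 > 12 holds -> k = 28 - 3 = 25, total = 213 + 25 = 238.
Iteration 7: 25 > 12 holds -> k = 25 - 3 = 22, total = 238 + 22 = 260.
Iteration 8: 22 > 12 holds -> k = 22 - 3 = 19, total = 260 + 19 = 279.
Iteration 9: 19 > 12 holds -> k = 19 - 3 = 16, total = 279 + 16 = 295.
Iteration 10: 16 > 12 holds -> k = 16 - 3 = 13, total = 295 + 13 = 308.
Iteration 11: 13 > 12 holds -> k = 13 - 3 = 10, total = 308 + 10 = 318.
Iteration 12: 10 > 12 fails; recursion stops.
SUM(k) = 43 + 40 + 37 + 34 + 31 + 28 + 25 + 22 + 19 + 16 + 13 + 10 = 318.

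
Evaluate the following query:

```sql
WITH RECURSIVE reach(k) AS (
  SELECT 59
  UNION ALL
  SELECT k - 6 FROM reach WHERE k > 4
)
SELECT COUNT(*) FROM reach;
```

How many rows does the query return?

Base: k=59.
Iteration 1: 59 > 4 holds -> k = 59 - 6 = 53.
Iteration 2: 53 > 4 holds -> k = 53 - 6 = 47.
Iteration 3: 47 > 4 holds -> k = 47 - 6 = 41.
Iteration 4: 41 > 4 holds -> k = 41 - 6 = 35.
Iteration 5: 35 > 4 holds -> k = 35 - 6 = 29.
Iteration 6: 29 > 4 holds -> k = 29 - 6 = 23.
Iteration 7: 23 > 4 holds -> k = 23 - 6 = 17.
Iteration 8: 17 > 4 holds -> k = 17 - 6 = 11.
Iteration 9: 11 > 4 holds -> k = 11 - 6 = 5.
Iteration 10: 5 > 4 holds -> k = 5 - 6 = -1.
Iteration 11: -1 > 4 fails; recursion stops.
Total rows emitted: 11.

11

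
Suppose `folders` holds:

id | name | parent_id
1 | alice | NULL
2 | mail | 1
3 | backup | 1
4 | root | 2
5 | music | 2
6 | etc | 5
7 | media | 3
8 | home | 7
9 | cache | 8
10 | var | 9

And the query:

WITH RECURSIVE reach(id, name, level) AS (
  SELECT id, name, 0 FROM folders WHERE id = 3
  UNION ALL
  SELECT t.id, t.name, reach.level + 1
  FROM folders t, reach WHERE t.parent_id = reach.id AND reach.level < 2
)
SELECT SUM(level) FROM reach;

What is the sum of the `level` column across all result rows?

3

Base: id=3 (backup) at level 0.
Iteration 1: rows with parent_id in {3} -> media (id 7, level 1).
Iteration 2: rows with parent_id in {7} -> home (id 8, level 2).
Iteration 3: level < 2 fails for all current rows; recursion stops.
SUM(level) = 0 + 1 + 2 = 3.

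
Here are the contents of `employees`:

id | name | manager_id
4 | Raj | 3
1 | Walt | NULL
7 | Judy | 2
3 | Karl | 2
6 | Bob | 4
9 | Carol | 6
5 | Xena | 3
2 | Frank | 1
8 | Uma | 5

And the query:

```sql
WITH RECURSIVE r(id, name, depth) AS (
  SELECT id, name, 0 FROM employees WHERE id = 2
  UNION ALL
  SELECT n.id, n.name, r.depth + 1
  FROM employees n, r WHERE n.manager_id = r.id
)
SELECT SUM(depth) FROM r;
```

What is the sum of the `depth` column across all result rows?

16

Base: id=2 (Frank) at depth 0.
Iteration 1: rows with manager_id in {2} -> Karl (id 3, depth 1), Judy (id 7, depth 1).
Iteration 2: rows with manager_id in {3,7} -> Raj (id 4, depth 2), Xena (id 5, depth 2).
Iteration 3: rows with manager_id in {4,5} -> Bob (id 6, depth 3), Uma (id 8, depth 3).
Iteration 4: rows with manager_id in {6,8} -> Carol (id 9, depth 4).
Iteration 5: no rows with manager_id in {9}; recursion stops.
SUM(depth) = 0 + 1 + 1 + 2 + 2 + 3 + 3 + 4 = 16.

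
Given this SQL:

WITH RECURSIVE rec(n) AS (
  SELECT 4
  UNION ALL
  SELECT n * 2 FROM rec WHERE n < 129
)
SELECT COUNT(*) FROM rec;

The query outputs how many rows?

7

Base: n=4.
Iteration 1: 4 < 129 holds -> n = 4 * 2 = 8.
Iteration 2: 8 < 129 holds -> n = 8 * 2 = 16.
Iteration 3: 16 < 129 holds -> n = 16 * 2 = 32.
Iteration 4: 32 < 129 holds -> n = 32 * 2 = 64.
Iteration 5: 64 < 129 holds -> n = 64 * 2 = 128.
Iteration 6: 128 < 129 holds -> n = 128 * 2 = 256.
Iteration 7: 256 < 129 fails; recursion stops.
Total rows emitted: 7.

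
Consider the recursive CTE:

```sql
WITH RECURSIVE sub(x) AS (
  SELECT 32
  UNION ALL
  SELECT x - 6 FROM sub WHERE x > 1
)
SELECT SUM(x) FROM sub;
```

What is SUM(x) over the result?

98

Base: x=32.
Iteration 1: 32 > 1 holds -> x = 32 - 6 = 26.
Iteration 2: 26 > 1 holds -> x = 26 - 6 = 20.
Iteration 3: 20 > 1 holds -> x = 20 - 6 = 14.
Iteration 4: 14 > 1 holds -> x = 14 - 6 = 8.
Iteration 5: 8 > 1 holds -> x = 8 - 6 = 2.
Iteration 6: 2 > 1 holds -> x = 2 - 6 = -4.
Iteration 7: -4 > 1 fails; recursion stops.
SUM(x) = 32 + 26 + 20 + 14 + 8 + 2 + -4 = 98.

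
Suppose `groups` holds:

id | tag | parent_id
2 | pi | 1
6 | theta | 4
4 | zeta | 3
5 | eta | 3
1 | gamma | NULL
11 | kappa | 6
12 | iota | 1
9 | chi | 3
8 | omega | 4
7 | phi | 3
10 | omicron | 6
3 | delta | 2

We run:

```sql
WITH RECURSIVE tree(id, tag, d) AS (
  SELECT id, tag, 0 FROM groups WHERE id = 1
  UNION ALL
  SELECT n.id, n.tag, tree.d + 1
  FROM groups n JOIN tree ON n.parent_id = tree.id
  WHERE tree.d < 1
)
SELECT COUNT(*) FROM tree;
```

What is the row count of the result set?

3

Base: id=1 (gamma) at d 0.
Iteration 1: rows with parent_id in {1} -> pi (id 2, d 1), iota (id 12, d 1).
Iteration 2: d < 1 fails for all current rows; recursion stops.
Total rows emitted: 3.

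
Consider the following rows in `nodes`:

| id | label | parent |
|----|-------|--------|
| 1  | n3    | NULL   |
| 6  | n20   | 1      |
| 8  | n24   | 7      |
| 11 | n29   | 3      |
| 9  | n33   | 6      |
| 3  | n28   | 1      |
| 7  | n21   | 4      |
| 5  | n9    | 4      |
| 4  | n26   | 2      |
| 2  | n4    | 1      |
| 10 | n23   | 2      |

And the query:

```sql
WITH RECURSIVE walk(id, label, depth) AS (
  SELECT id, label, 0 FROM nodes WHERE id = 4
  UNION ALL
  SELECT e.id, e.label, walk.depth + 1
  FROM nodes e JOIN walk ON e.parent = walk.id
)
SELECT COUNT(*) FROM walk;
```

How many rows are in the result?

Base: id=4 (n26) at depth 0.
Iteration 1: rows with parent in {4} -> n9 (id 5, depth 1), n21 (id 7, depth 1).
Iteration 2: rows with parent in {5,7} -> n24 (id 8, depth 2).
Iteration 3: no rows with parent in {8}; recursion stops.
Total rows emitted: 4.

4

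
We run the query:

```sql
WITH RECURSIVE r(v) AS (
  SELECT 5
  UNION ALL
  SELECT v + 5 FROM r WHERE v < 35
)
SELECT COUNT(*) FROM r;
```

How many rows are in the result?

Base: v=5.
Iteration 1: 5 < 35 holds -> v = 5 + 5 = 10.
Iteration 2: 10 < 35 holds -> v = 10 + 5 = 15.
Iteration 3: 15 < 35 holds -> v = 15 + 5 = 20.
Iteration 4: 20 < 35 holds -> v = 20 + 5 = 25.
Iteration 5: 25 < 35 holds -> v = 25 + 5 = 30.
Iteration 6: 30 < 35 holds -> v = 30 + 5 = 35.
Iteration 7: 35 < 35 fails; recursion stops.
Total rows emitted: 7.

7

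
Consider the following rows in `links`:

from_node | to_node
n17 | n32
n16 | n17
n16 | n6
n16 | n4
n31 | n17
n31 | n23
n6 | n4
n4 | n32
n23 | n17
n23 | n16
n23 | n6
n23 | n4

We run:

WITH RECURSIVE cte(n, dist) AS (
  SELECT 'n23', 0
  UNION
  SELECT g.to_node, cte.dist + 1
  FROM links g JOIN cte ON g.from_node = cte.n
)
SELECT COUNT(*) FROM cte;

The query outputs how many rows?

12

Base: (n23, dist=0).
Iteration 1: edges from {n23} -> (n16, dist=1), (n17, dist=1), (n4, dist=1), (n6, dist=1).
Iteration 2: edges from {n16,n17,n4,n6} -> (n17, dist=2), (n32, dist=2), (n4, dist=2), (n6, dist=2). [UNION drops 2 duplicate row(s)]
Iteration 3: edges from {n17,n32,n4,n6} -> (n32, dist=3), (n4, dist=3). [UNION drops 1 duplicate row(s)]
Iteration 4: edges from {n32,n4} -> (n32, dist=4).
Iteration 5: no outgoing edges from {n32}; recursion stops.
Total rows emitted: 12.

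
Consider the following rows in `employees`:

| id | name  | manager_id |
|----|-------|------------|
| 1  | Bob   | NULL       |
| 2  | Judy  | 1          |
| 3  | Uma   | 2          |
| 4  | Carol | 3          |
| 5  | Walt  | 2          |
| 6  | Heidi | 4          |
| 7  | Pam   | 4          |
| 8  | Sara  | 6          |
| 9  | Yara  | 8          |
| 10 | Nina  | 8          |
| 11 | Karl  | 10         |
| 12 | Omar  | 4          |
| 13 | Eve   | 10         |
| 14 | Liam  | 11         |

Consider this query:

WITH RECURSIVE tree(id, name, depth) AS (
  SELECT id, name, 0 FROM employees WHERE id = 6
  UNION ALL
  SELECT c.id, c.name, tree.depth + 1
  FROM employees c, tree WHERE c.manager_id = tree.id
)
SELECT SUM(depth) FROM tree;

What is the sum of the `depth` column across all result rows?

Base: id=6 (Heidi) at depth 0.
Iteration 1: rows with manager_id in {6} -> Sara (id 8, depth 1).
Iteration 2: rows with manager_id in {8} -> Yara (id 9, depth 2), Nina (id 10, depth 2).
Iteration 3: rows with manager_id in {9,10} -> Karl (id 11, depth 3), Eve (id 13, depth 3).
Iteration 4: rows with manager_id in {11,13} -> Liam (id 14, depth 4).
Iteration 5: no rows with manager_id in {14}; recursion stops.
SUM(depth) = 0 + 1 + 2 + 2 + 3 + 3 + 4 = 15.

15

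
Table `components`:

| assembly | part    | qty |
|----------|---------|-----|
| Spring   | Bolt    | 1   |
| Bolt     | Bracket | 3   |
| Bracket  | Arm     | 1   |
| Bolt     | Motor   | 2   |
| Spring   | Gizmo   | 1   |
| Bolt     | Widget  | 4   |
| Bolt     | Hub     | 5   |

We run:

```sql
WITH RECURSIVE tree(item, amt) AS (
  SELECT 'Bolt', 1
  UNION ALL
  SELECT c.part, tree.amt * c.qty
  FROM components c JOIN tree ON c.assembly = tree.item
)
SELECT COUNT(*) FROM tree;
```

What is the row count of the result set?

Base: (Bolt, amt=1).
Iteration 1: components of {Bolt} -> Bracket = 1*3 = 3, Hub = 1*5 = 5, Motor = 1*2 = 2, Widget = 1*4 = 4.
Iteration 2: components of {Bracket,Hub,Motor,Widget} -> Arm = 3*1 = 3.
Iteration 3: no further components; recursion stops.
Total rows emitted: 6.

6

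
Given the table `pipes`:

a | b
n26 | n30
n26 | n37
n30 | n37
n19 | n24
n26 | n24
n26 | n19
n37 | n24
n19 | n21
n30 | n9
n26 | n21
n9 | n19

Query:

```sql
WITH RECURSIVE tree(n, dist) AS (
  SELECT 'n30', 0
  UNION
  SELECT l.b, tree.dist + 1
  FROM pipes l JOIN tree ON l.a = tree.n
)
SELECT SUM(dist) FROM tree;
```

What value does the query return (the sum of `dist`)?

12

Base: (n30, dist=0).
Iteration 1: edges from {n30} -> (n37, dist=1), (n9, dist=1).
Iteration 2: edges from {n37,n9} -> (n19, dist=2), (n24, dist=2).
Iteration 3: edges from {n19,n24} -> (n21, dist=3), (n24, dist=3).
Iteration 4: no outgoing edges from {n21,n24}; recursion stops.
SUM(dist) = 0 + 1 + 1 + 2 + 2 + 3 + 3 = 12.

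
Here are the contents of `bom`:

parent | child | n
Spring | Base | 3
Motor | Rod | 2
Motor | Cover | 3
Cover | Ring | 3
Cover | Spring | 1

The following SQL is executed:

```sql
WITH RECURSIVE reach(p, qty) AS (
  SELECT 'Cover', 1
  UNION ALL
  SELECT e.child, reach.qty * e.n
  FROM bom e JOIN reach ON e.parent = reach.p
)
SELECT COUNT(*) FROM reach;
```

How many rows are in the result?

Base: (Cover, qty=1).
Iteration 1: components of {Cover} -> Ring = 1*3 = 3, Spring = 1*1 = 1.
Iteration 2: components of {Ring,Spring} -> Base = 1*3 = 3.
Iteration 3: no further components; recursion stops.
Total rows emitted: 4.

4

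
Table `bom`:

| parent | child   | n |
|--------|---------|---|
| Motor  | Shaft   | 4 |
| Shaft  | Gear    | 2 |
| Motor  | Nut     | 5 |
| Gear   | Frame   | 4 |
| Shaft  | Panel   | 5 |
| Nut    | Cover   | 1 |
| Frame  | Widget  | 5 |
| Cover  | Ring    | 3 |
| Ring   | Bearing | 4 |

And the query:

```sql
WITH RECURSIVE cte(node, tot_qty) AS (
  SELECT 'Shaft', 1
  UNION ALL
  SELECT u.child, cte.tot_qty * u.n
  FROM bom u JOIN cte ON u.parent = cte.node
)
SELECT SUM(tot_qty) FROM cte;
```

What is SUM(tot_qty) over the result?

56

Base: (Shaft, tot_qty=1).
Iteration 1: components of {Shaft} -> Gear = 1*2 = 2, Panel = 1*5 = 5.
Iteration 2: components of {Gear,Panel} -> Frame = 2*4 = 8.
Iteration 3: components of {Frame} -> Widget = 8*5 = 40.
Iteration 4: no further components; recursion stops.
SUM(tot_qty) = 1 + 2 + 5 + 8 + 40 = 56.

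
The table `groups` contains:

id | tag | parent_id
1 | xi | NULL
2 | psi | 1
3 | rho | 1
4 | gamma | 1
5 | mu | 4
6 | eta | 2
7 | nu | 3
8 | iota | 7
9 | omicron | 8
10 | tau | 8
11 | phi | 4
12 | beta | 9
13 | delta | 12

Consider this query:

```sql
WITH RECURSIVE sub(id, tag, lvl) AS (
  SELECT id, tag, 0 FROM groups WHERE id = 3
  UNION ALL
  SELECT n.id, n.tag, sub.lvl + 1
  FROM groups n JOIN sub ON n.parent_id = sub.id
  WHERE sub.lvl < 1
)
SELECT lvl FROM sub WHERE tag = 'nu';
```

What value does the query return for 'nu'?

Base: id=3 (rho) at lvl 0.
Iteration 1: rows with parent_id in {3} -> nu (id 7, lvl 1).
Iteration 2: lvl < 1 fails for all current rows; recursion stops.

1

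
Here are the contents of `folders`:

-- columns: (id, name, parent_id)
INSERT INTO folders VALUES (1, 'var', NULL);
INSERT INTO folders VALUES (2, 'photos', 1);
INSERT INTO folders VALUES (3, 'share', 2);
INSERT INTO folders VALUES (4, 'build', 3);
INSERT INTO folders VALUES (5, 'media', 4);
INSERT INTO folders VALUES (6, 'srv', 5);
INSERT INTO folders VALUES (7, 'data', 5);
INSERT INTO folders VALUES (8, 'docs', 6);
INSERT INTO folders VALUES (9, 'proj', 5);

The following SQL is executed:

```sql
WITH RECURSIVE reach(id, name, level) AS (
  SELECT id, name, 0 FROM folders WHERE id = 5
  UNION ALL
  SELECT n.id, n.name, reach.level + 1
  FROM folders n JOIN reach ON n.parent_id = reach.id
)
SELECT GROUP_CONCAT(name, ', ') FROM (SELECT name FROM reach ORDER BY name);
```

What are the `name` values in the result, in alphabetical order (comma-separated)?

data, docs, media, proj, srv

Base: id=5 (media) at level 0.
Iteration 1: rows with parent_id in {5} -> srv (id 6, level 1), data (id 7, level 1), proj (id 9, level 1).
Iteration 2: rows with parent_id in {6,7,9} -> docs (id 8, level 2).
Iteration 3: no rows with parent_id in {8}; recursion stops.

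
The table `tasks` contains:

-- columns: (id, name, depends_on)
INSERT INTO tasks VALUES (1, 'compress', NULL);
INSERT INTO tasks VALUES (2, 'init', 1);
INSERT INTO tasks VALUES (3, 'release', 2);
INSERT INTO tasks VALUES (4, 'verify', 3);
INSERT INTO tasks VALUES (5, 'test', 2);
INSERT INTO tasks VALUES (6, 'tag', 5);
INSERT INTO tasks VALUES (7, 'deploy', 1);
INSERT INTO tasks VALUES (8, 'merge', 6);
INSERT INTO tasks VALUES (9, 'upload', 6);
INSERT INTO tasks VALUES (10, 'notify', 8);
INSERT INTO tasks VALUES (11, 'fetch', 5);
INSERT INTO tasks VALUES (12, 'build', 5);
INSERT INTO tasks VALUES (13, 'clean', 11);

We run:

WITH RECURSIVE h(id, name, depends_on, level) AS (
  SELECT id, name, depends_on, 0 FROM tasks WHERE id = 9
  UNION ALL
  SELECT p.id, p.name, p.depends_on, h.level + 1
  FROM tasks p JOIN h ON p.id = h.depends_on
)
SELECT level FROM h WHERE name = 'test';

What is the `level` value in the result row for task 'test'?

Base: id=9 (upload), depends_on=6, level 0.
Iteration 1: join on id=6 -> tag (id 6, depends_on=5, level 1).
Iteration 2: join on id=5 -> test (id 5, depends_on=2, level 2).
Iteration 3: join on id=2 -> init (id 2, depends_on=1, level 3).
Iteration 4: join on id=1 -> compress (id 1, depends_on=NULL, level 4).
Iteration 5: depends_on is NULL; no match; recursion stops.

2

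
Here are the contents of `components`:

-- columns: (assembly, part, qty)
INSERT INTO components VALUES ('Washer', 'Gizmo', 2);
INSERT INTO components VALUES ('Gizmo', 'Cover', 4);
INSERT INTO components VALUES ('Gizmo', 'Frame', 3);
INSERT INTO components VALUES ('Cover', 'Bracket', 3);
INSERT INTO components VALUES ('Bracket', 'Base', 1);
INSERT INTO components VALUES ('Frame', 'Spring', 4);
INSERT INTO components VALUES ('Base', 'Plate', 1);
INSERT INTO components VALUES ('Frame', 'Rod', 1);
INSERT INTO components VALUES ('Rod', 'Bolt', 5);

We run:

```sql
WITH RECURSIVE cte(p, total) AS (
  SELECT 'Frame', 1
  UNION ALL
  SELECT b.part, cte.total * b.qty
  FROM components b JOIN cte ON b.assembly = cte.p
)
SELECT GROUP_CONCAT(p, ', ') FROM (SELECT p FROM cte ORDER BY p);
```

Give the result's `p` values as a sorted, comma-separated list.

Base: (Frame, total=1).
Iteration 1: components of {Frame} -> Rod = 1*1 = 1, Spring = 1*4 = 4.
Iteration 2: components of {Rod,Spring} -> Bolt = 1*5 = 5.
Iteration 3: no further components; recursion stops.

Bolt, Frame, Rod, Spring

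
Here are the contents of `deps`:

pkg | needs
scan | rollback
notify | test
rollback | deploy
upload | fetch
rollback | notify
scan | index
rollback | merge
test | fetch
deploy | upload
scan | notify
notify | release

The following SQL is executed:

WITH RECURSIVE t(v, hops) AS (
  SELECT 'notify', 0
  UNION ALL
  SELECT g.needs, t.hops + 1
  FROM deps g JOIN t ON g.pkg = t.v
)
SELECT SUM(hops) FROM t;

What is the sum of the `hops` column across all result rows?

4

Base: (notify, hops=0).
Iteration 1: edges from {notify} -> (release, hops=1), (test, hops=1).
Iteration 2: edges from {release,test} -> (fetch, hops=2).
Iteration 3: no outgoing edges from {fetch}; recursion stops.
SUM(hops) = 0 + 1 + 1 + 2 = 4.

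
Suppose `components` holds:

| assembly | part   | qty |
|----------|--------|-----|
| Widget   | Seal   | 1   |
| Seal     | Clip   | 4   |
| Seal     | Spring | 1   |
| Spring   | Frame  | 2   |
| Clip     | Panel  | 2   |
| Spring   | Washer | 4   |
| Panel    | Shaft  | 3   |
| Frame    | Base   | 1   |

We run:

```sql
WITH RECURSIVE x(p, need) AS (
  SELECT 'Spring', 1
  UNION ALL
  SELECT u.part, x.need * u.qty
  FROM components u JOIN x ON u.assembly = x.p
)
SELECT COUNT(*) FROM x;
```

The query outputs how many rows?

Base: (Spring, need=1).
Iteration 1: components of {Spring} -> Frame = 1*2 = 2, Washer = 1*4 = 4.
Iteration 2: components of {Frame,Washer} -> Base = 2*1 = 2.
Iteration 3: no further components; recursion stops.
Total rows emitted: 4.

4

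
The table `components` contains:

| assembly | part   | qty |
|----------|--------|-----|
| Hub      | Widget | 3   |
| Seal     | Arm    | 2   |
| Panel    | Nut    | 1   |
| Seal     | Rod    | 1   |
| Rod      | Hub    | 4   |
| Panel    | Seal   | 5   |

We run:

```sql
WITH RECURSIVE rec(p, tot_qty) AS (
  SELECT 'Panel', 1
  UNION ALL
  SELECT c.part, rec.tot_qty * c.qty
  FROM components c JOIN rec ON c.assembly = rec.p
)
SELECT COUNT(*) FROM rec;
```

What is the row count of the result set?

7

Base: (Panel, tot_qty=1).
Iteration 1: components of {Panel} -> Nut = 1*1 = 1, Seal = 1*5 = 5.
Iteration 2: components of {Nut,Seal} -> Arm = 5*2 = 10, Rod = 5*1 = 5.
Iteration 3: components of {Arm,Rod} -> Hub = 5*4 = 20.
Iteration 4: components of {Hub} -> Widget = 20*3 = 60.
Iteration 5: no further components; recursion stops.
Total rows emitted: 7.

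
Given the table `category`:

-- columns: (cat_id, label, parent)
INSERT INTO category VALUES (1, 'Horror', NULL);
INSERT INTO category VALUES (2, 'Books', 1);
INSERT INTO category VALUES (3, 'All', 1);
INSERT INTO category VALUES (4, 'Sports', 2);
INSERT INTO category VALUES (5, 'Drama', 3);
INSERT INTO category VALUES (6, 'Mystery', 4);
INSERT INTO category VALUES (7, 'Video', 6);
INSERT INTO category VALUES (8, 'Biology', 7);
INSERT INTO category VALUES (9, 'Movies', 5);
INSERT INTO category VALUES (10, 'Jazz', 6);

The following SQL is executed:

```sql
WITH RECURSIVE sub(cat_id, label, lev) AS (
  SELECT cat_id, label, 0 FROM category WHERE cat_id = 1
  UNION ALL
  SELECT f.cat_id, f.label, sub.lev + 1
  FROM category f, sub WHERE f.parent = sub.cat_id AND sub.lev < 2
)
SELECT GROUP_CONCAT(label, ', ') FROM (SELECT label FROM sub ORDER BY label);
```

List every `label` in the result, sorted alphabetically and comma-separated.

All, Books, Drama, Horror, Sports

Base: cat_id=1 (Horror) at lev 0.
Iteration 1: rows with parent in {1} -> Books (id 2, lev 1), All (id 3, lev 1).
Iteration 2: rows with parent in {2,3} -> Sports (id 4, lev 2), Drama (id 5, lev 2).
Iteration 3: lev < 2 fails for all current rows; recursion stops.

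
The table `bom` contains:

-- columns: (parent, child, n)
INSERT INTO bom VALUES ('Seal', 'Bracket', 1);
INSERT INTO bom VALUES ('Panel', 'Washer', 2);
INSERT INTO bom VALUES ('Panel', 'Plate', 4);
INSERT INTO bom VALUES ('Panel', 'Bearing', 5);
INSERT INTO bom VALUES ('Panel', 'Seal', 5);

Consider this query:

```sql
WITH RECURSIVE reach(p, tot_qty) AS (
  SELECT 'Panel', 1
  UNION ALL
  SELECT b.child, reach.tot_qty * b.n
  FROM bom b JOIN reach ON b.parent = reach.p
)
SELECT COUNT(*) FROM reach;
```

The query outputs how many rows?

6

Base: (Panel, tot_qty=1).
Iteration 1: components of {Panel} -> Bearing = 1*5 = 5, Plate = 1*4 = 4, Seal = 1*5 = 5, Washer = 1*2 = 2.
Iteration 2: components of {Bearing,Plate,Seal,Washer} -> Bracket = 5*1 = 5.
Iteration 3: no further components; recursion stops.
Total rows emitted: 6.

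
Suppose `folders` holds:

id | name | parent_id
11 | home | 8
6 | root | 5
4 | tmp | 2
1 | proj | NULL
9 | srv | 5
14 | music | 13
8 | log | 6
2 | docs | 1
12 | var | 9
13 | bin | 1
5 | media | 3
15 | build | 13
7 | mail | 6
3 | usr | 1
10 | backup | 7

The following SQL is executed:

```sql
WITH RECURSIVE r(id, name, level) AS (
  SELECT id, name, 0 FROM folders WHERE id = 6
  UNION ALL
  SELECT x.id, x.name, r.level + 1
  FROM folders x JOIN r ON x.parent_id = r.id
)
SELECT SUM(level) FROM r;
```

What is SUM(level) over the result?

6

Base: id=6 (root) at level 0.
Iteration 1: rows with parent_id in {6} -> mail (id 7, level 1), log (id 8, level 1).
Iteration 2: rows with parent_id in {7,8} -> backup (id 10, level 2), home (id 11, level 2).
Iteration 3: no rows with parent_id in {10,11}; recursion stops.
SUM(level) = 0 + 1 + 1 + 2 + 2 = 6.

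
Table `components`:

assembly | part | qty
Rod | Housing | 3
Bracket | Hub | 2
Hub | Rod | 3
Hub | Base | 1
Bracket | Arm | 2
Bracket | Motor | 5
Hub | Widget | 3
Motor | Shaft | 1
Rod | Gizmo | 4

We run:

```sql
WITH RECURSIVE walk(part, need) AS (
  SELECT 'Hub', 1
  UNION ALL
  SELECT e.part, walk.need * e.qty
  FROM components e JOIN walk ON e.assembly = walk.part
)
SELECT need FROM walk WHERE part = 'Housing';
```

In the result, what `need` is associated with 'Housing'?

Base: (Hub, need=1).
Iteration 1: components of {Hub} -> Base = 1*1 = 1, Rod = 1*3 = 3, Widget = 1*3 = 3.
Iteration 2: components of {Base,Rod,Widget} -> Gizmo = 3*4 = 12, Housing = 3*3 = 9.
Iteration 3: no further components; recursion stops.

9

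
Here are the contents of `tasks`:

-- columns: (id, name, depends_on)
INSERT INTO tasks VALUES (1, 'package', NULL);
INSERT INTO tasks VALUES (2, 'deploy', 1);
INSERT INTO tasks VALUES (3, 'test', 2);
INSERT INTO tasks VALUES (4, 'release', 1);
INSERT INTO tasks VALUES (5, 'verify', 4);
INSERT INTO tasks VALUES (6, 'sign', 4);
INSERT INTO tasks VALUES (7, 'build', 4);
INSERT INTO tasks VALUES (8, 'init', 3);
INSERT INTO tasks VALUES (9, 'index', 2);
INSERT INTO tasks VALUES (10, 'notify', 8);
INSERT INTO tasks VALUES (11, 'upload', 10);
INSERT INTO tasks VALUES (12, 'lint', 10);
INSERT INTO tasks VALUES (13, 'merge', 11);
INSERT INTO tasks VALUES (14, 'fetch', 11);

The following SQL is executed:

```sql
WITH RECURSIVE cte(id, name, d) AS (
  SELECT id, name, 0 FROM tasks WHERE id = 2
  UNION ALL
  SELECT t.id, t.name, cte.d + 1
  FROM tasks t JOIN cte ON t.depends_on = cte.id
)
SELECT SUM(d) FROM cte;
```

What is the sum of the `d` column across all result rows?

25

Base: id=2 (deploy) at d 0.
Iteration 1: rows with depends_on in {2} -> test (id 3, d 1), index (id 9, d 1).
Iteration 2: rows with depends_on in {3,9} -> init (id 8, d 2).
Iteration 3: rows with depends_on in {8} -> notify (id 10, d 3).
Iteration 4: rows with depends_on in {10} -> upload (id 11, d 4), lint (id 12, d 4).
Iteration 5: rows with depends_on in {11,12} -> merge (id 13, d 5), fetch (id 14, d 5).
Iteration 6: no rows with depends_on in {13,14}; recursion stops.
SUM(d) = 0 + 1 + 1 + 2 + 3 + 4 + 4 + 5 + 5 = 25.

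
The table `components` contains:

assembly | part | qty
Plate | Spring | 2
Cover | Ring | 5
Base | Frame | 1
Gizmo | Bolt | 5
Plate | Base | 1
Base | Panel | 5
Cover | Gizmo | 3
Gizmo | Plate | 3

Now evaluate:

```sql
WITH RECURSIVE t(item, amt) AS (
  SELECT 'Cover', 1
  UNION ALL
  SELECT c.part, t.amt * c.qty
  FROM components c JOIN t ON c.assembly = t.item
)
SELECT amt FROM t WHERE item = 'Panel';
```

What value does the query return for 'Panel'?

45

Base: (Cover, amt=1).
Iteration 1: components of {Cover} -> Gizmo = 1*3 = 3, Ring = 1*5 = 5.
Iteration 2: components of {Gizmo,Ring} -> Bolt = 3*5 = 15, Plate = 3*3 = 9.
Iteration 3: components of {Bolt,Plate} -> Base = 9*1 = 9, Spring = 9*2 = 18.
Iteration 4: components of {Base,Spring} -> Frame = 9*1 = 9, Panel = 9*5 = 45.
Iteration 5: no further components; recursion stops.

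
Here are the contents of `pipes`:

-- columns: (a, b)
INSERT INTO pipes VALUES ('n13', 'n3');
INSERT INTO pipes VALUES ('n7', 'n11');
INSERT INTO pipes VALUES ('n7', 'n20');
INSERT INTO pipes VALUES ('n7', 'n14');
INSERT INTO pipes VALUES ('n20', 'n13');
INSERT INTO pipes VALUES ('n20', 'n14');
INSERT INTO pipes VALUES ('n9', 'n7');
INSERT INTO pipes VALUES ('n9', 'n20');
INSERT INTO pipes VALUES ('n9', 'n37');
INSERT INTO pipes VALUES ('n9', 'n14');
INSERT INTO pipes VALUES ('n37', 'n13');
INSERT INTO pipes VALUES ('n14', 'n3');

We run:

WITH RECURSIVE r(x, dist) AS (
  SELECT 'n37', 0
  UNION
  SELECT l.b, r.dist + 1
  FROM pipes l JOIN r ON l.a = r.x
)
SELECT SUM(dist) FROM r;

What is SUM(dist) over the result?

3

Base: (n37, dist=0).
Iteration 1: edges from {n37} -> (n13, dist=1).
Iteration 2: edges from {n13} -> (n3, dist=2).
Iteration 3: no outgoing edges from {n3}; recursion stops.
SUM(dist) = 0 + 1 + 2 = 3.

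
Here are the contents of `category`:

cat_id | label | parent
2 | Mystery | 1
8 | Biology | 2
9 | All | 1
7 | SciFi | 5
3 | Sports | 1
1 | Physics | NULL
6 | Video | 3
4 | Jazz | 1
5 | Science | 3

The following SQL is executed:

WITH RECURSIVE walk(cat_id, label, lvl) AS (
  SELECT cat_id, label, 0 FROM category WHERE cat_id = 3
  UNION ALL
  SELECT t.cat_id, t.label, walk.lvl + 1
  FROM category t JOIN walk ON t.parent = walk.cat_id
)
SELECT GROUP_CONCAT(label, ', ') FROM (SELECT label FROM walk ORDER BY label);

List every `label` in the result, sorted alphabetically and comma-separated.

SciFi, Science, Sports, Video

Base: cat_id=3 (Sports) at lvl 0.
Iteration 1: rows with parent in {3} -> Science (id 5, lvl 1), Video (id 6, lvl 1).
Iteration 2: rows with parent in {5,6} -> SciFi (id 7, lvl 2).
Iteration 3: no rows with parent in {7}; recursion stops.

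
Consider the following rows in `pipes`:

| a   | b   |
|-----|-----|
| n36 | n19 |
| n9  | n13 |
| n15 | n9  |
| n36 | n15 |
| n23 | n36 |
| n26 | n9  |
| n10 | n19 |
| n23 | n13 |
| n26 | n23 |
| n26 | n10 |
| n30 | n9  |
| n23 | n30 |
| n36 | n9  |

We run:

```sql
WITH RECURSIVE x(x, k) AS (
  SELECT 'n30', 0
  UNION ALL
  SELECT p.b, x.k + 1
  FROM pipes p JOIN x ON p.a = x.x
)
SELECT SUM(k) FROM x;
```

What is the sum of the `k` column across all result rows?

Base: (n30, k=0).
Iteration 1: edges from {n30} -> (n9, k=1).
Iteration 2: edges from {n9} -> (n13, k=2).
Iteration 3: no outgoing edges from {n13}; recursion stops.
SUM(k) = 0 + 1 + 2 = 3.

3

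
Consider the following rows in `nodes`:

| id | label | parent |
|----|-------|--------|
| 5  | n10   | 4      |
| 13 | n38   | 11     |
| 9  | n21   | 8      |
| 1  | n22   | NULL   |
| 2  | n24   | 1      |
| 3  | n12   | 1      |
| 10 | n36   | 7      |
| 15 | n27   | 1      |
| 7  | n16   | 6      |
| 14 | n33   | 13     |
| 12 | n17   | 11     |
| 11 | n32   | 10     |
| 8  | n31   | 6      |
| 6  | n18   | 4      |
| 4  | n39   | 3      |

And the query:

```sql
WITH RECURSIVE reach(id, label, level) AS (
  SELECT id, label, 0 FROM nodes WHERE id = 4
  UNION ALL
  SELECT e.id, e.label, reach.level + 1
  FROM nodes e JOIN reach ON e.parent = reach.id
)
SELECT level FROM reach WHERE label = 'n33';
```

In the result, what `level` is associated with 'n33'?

6

Base: id=4 (n39) at level 0.
Iteration 1: rows with parent in {4} -> n10 (id 5, level 1), n18 (id 6, level 1).
Iteration 2: rows with parent in {5,6} -> n16 (id 7, level 2), n31 (id 8, level 2).
Iteration 3: rows with parent in {7,8} -> n21 (id 9, level 3), n36 (id 10, level 3).
Iteration 4: rows with parent in {9,10} -> n32 (id 11, level 4).
Iteration 5: rows with parent in {11} -> n17 (id 12, level 5), n38 (id 13, level 5).
Iteration 6: rows with parent in {12,13} -> n33 (id 14, level 6).
Iteration 7: no rows with parent in {14}; recursion stops.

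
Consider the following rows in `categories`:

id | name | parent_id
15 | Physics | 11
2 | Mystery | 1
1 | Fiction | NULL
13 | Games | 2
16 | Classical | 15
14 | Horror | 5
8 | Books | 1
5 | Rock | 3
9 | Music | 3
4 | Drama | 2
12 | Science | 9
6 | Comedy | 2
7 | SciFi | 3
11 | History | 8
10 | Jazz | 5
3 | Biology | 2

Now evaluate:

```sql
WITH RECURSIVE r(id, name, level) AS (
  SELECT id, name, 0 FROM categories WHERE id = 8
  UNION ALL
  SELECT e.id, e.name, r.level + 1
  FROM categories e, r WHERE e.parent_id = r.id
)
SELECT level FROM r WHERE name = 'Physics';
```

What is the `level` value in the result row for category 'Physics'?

2

Base: id=8 (Books) at level 0.
Iteration 1: rows with parent_id in {8} -> History (id 11, level 1).
Iteration 2: rows with parent_id in {11} -> Physics (id 15, level 2).
Iteration 3: rows with parent_id in {15} -> Classical (id 16, level 3).
Iteration 4: no rows with parent_id in {16}; recursion stops.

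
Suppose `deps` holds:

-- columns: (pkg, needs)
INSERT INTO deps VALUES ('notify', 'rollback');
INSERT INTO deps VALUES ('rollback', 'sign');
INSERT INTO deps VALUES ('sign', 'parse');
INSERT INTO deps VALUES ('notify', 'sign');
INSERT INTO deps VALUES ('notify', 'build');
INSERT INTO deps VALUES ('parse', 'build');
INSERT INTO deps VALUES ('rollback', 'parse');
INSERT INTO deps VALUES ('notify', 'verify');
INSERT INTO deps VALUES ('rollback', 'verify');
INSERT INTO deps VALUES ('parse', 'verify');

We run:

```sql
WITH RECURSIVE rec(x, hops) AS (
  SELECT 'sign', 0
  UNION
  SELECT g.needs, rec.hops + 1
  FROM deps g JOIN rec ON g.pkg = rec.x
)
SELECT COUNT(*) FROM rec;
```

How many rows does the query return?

Base: (sign, hops=0).
Iteration 1: edges from {sign} -> (parse, hops=1).
Iteration 2: edges from {parse} -> (build, hops=2), (verify, hops=2).
Iteration 3: no outgoing edges from {build,verify}; recursion stops.
Total rows emitted: 4.

4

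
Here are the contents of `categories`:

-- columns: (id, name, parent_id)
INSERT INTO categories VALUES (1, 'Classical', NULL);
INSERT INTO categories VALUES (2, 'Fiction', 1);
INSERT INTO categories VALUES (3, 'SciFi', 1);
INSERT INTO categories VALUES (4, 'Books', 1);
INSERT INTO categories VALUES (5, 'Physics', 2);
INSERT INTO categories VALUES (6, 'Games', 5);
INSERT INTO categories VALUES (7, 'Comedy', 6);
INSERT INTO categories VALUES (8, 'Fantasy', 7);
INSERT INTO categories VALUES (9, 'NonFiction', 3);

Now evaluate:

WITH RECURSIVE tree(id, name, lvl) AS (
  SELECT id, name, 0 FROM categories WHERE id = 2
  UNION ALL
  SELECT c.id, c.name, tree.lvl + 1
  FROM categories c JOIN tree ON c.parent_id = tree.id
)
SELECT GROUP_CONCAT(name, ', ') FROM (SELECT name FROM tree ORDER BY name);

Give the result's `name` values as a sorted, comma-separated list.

Base: id=2 (Fiction) at lvl 0.
Iteration 1: rows with parent_id in {2} -> Physics (id 5, lvl 1).
Iteration 2: rows with parent_id in {5} -> Games (id 6, lvl 2).
Iteration 3: rows with parent_id in {6} -> Comedy (id 7, lvl 3).
Iteration 4: rows with parent_id in {7} -> Fantasy (id 8, lvl 4).
Iteration 5: no rows with parent_id in {8}; recursion stops.

Comedy, Fantasy, Fiction, Games, Physics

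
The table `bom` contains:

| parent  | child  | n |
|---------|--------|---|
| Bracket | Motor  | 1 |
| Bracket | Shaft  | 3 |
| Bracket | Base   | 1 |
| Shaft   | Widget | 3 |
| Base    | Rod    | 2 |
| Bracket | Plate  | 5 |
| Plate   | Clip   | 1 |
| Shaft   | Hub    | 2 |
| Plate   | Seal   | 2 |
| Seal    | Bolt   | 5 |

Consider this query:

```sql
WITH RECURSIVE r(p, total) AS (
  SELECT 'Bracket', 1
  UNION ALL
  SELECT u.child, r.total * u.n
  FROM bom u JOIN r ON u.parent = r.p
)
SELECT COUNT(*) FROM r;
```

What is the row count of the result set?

11

Base: (Bracket, total=1).
Iteration 1: components of {Bracket} -> Base = 1*1 = 1, Motor = 1*1 = 1, Plate = 1*5 = 5, Shaft = 1*3 = 3.
Iteration 2: components of {Base,Motor,Plate,Shaft} -> Clip = 5*1 = 5, Hub = 3*2 = 6, Rod = 1*2 = 2, Seal = 5*2 = 10, Widget = 3*3 = 9.
Iteration 3: components of {Clip,Hub,Rod,Seal,Widget} -> Bolt = 10*5 = 50.
Iteration 4: no further components; recursion stops.
Total rows emitted: 11.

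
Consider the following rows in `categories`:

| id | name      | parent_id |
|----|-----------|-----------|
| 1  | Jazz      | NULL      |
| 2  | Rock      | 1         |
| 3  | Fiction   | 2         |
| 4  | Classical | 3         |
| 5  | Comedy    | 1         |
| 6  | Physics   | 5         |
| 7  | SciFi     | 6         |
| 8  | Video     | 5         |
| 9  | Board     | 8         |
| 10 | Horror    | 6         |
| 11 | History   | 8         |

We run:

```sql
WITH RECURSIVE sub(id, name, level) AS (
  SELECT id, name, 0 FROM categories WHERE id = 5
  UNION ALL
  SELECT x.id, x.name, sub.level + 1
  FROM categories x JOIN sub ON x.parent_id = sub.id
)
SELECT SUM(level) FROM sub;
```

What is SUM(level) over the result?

Base: id=5 (Comedy) at level 0.
Iteration 1: rows with parent_id in {5} -> Physics (id 6, level 1), Video (id 8, level 1).
Iteration 2: rows with parent_id in {6,8} -> SciFi (id 7, level 2), Board (id 9, level 2), Horror (id 10, level 2), History (id 11, level 2).
Iteration 3: no rows with parent_id in {7,9,10,11}; recursion stops.
SUM(level) = 0 + 1 + 1 + 2 + 2 + 2 + 2 = 10.

10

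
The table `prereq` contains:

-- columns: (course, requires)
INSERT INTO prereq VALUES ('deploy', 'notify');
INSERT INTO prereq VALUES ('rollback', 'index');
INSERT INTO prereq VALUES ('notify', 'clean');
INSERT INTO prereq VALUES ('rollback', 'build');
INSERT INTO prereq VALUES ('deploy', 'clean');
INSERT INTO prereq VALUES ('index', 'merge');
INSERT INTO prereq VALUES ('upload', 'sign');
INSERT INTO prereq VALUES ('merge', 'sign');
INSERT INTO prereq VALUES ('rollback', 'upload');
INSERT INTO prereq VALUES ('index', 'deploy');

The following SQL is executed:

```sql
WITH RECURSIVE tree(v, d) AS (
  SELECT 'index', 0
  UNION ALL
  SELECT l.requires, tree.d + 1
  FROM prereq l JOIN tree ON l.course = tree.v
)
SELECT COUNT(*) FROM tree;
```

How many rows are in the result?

7

Base: (index, d=0).
Iteration 1: edges from {index} -> (deploy, d=1), (merge, d=1).
Iteration 2: edges from {deploy,merge} -> (clean, d=2), (notify, d=2), (sign, d=2).
Iteration 3: edges from {clean,notify,sign} -> (clean, d=3).
Iteration 4: no outgoing edges from {clean}; recursion stops.
Total rows emitted: 7.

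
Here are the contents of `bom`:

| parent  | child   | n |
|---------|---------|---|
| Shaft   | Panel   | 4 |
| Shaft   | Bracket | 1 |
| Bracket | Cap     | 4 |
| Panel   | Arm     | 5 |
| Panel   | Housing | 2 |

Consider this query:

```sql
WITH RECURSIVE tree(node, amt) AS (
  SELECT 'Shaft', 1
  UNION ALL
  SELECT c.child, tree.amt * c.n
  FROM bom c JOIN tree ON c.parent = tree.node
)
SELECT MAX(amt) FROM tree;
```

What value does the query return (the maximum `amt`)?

20

Base: (Shaft, amt=1).
Iteration 1: components of {Shaft} -> Bracket = 1*1 = 1, Panel = 1*4 = 4.
Iteration 2: components of {Bracket,Panel} -> Arm = 4*5 = 20, Cap = 1*4 = 4, Housing = 4*2 = 8.
Iteration 3: no further components; recursion stops.
amt values: 1, 4, 1, 20, 8, 4; the maximum is 20.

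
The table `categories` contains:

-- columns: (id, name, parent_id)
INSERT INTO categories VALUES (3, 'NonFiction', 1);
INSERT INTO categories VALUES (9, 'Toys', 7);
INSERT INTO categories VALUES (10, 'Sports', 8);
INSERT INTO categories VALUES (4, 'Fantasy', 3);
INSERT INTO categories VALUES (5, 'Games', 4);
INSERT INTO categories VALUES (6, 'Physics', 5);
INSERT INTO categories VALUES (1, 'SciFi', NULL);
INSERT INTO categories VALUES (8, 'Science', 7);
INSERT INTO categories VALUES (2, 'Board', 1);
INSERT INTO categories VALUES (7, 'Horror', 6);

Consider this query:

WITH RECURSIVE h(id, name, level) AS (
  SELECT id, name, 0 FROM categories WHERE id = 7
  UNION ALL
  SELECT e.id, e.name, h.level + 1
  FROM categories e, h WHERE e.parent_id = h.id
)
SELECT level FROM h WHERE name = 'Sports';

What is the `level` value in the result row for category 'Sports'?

2

Base: id=7 (Horror) at level 0.
Iteration 1: rows with parent_id in {7} -> Science (id 8, level 1), Toys (id 9, level 1).
Iteration 2: rows with parent_id in {8,9} -> Sports (id 10, level 2).
Iteration 3: no rows with parent_id in {10}; recursion stops.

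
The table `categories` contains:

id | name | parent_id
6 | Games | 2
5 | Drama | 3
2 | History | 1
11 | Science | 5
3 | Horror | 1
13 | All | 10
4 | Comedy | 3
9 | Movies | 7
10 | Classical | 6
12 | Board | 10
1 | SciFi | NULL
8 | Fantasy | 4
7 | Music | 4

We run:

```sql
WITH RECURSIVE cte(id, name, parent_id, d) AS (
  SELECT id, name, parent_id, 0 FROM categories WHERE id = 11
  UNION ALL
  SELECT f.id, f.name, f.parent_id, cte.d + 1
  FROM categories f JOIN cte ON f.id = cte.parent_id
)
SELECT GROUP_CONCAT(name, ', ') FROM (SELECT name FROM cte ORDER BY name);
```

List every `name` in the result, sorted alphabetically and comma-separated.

Drama, Horror, SciFi, Science

Base: id=11 (Science), parent_id=5, d 0.
Iteration 1: join on id=5 -> Drama (id 5, parent_id=3, d 1).
Iteration 2: join on id=3 -> Horror (id 3, parent_id=1, d 2).
Iteration 3: join on id=1 -> SciFi (id 1, parent_id=NULL, d 3).
Iteration 4: parent_id is NULL; no match; recursion stops.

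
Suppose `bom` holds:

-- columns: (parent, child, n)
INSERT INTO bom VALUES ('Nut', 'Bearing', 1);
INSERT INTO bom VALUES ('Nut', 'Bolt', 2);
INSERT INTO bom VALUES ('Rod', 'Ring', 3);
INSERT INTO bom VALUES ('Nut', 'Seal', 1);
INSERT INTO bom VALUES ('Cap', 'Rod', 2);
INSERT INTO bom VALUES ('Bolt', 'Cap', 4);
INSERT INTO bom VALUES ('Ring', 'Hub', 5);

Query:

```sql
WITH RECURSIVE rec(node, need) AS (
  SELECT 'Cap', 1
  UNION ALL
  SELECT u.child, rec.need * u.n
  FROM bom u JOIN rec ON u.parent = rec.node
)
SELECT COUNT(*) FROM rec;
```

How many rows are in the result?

4

Base: (Cap, need=1).
Iteration 1: components of {Cap} -> Rod = 1*2 = 2.
Iteration 2: components of {Rod} -> Ring = 2*3 = 6.
Iteration 3: components of {Ring} -> Hub = 6*5 = 30.
Iteration 4: no further components; recursion stops.
Total rows emitted: 4.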